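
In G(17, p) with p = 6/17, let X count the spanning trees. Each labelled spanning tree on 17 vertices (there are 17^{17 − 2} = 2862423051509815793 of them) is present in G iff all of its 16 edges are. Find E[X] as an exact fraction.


K_17 has 17^{17 − 2} = 2862423051509815793 labelled spanning trees.
For each such spanning tree H, let X_H = 1 if all 16 edges of H are present in G. Then P[X_H = 1] = p^{16} = (6/17)^{16} = 2821109907456/48661191875666868481.
By linearity of expectation: E[X] = Σ_H E[X_H] = 2862423051509815793 · p^{16} = 2862423051509815793 · 2821109907456/48661191875666868481 = 2821109907456/17.
Numerically: E[X] ≈ 1.66e+11.

E[X] = 2862423051509815793 · (6/17)^{16} = 2821109907456/17 ≈ 1.66e+11.


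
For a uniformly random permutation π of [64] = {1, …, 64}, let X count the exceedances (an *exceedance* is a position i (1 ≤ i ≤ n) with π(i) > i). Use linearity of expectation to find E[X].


Write X = Σ_{i=1}^{64} X_i, where X_i = 1_{π(i) > i}.
For each fixed i, π(i) is uniform over {1, …, 64} (marginal of a uniform permutation), so P[π(i) > i] = (n − i)/n. Summing: Σ_{i=1}^{64} (n − i)/n = (0 + 1 + … + 63)/64 = 64(64 − 1)/(2·64) = (64 − 1)/2.
Hence E[X] = Σ_{i=1}^{64} (64 − i)/64 = 63/2 ≈ 31.50000.

E[X] = 63/2 = 31.50000.


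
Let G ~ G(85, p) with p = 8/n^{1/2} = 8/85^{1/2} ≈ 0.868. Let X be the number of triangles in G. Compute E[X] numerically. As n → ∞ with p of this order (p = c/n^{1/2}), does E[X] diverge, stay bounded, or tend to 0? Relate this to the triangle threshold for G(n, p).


Number of potential triangles: C(85, 3) = 98770.
Each occurs with probability p³ ≈ (0.868)³ ≈ 6.53343e-01.
By linearity: E[X] = C(85, 3)·p³ ≈ 98770 · 6.53343e-01 ≈ 64530.737.
Since α = 1/2 < 1, p = c/n^{1/2} ≫ 1/n is above the triangle threshold p ~ 1/n. Asymptotically E[X] ~ (c³/6)·n^{3(1−α)} = (8³/6)·n^{1.5} → ∞; triangles are abundant w.h.p.

E[X] ≈ 64530.737; in regime p = Θ(1/n^{1/2}) E[X] diverges (above the triangle threshold p ~ 1/n).


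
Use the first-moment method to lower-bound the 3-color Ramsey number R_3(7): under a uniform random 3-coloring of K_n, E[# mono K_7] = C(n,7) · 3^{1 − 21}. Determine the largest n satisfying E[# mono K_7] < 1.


We need C(n, 7) · 3^{1 − 21} < 1, i.e. C(n, 7) < 3^{21 − 1} = 3486784401.
Check values of n near the boundary:
  n = 77: C(77, 7) = 2404808340; 2404808340 < 3486784401? YES
  n = 78: C(78, 7) = 2641902120; 2641902120 < 3486784401? YES
  n = 79: C(79, 7) = 2898753715; 2898753715 < 3486784401? YES
  n = 80: C(80, 7) = 3176716400; 3176716400 < 3486784401? YES
  n = 81: C(81, 7) = 3477216600; 3477216600 < 3486784401? YES
  n = 82: C(82, 7) = 3801756816; 3801756816 < 3486784401? NO
The largest n with C(n, 7) < 3486784401 is n = 81 (where E[X] = 42928600/43046721 ≈ 0.997256). Hence R_3(7) > 81, i.e. R_3(7) ≥ 82.

Largest n = 81; hence R_3(7) > 81.


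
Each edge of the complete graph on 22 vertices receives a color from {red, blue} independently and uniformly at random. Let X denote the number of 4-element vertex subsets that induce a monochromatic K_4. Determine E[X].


Let X = Σ_S X_S over the C(22, 4) = 7315 subsets S of size 4, where X_S = 1 if the K_4 on S is monochromatic.
For a fixed S, the K_4 on S has C(4, 2) = 6 edges. P[all 6 edges red] = (1/2)^6, and likewise for blue, so P[monochromatic] = 2·(1/2)^6 = 2^{1 − 6} = 1/32.
By linearity: E[X] = C(22, 4) · 2^{1 − 6} = 7315 · 1/32 = 7315/32.
Numerically: E[X] ≈ 228.59375.

E[X] = C(22,4)·2^(1−C(4,2)) = 7315/32 ≈ 228.59375.


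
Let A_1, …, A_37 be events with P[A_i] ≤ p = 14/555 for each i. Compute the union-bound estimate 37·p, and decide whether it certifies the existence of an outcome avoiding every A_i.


Union bound: P[∪_{i=1}^{37} A_i] ≤ Σ_i P[A_i] ≤ 37·p = 37·(14/555) = 14/15.
Numerically: 14/15 ≈ 0.9333333.
Is 14/15 < 1? YES.
Since P[∪ A_i] ≤ 14/15 < 1, the complement has P[∩ A_i^c] ≥ 1 − 14/15 = 1/15 > 0, so some outcome avoids every A_i.

37·p = 14/15 ≈ 0.9333333; existence CERTIFIED by the union bound.


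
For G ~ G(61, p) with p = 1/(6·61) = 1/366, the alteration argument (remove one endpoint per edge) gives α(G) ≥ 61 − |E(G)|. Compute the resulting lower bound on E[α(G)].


E[|E(G)|] = C(61, 2)·p = 1830 · (1/366) = 5.
E[α(G)] ≥ n − E[|E(G)|] = 61 − 5 = 56.
Numerically: ≈ 56.0000.
(This is only a lower bound; the true E[α(G)] may be larger.)

E[α(G)] ≥ 56 ≈ 56.0000.


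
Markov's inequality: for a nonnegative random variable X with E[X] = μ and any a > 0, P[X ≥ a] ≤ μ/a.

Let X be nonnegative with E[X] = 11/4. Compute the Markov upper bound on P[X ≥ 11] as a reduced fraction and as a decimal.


μ = E[X] = 11/4, a = 11.
Markov: P[X ≥ 11] ≤ μ/a = (11/4)/11 = 1/4.
Numerically: ≈ 0.250000.
(Since a = 11 > μ = 2.750000, the bound 1/4 is < 1 and informative.)

P[X ≥ 11] ≤ 1/4 ≈ 0.250000.


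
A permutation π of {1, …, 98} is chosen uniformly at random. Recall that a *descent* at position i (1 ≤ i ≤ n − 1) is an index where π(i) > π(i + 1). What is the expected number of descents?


Write X = Σ X_I over i = 1, …, 97, with X_I the indicator of one descent.
There are 97 indicators.
For each fixed i, the pair (π(i), π(i+1)) is a uniformly random ordered pair of distinct values from {1, …, 98}; by symmetry P[π(i) > π(i+1)] = 1/2.
By linearity: E[X] = 97 · (1/2) = (98 − 1) · (1/2) = 97/2 ≈ 48.500.

E[X] = 97/2 = 48.500.


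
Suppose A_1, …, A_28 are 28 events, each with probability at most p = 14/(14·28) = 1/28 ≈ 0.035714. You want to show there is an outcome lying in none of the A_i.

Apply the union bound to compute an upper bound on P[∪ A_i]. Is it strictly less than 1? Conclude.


Union bound: P[∪_{i=1}^{28} A_i] ≤ Σ_i P[A_i] ≤ 28·p = 28·(1/28) = 1.
Numerically: 1 ≈ 1.000000.
Is 1 < 1? NO.
Since the bound 1 is ≥ 1, the union bound is uninformative here; it does NOT by itself certify existence.

28·p = 1 ≈ 1.000000; existence NOT certified by the union bound.


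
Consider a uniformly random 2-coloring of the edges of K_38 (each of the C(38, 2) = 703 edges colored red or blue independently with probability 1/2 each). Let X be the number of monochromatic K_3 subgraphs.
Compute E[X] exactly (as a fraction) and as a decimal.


Let X = Σ_S X_S over the C(38, 3) = 8436 subsets S of size 3, where X_S = 1 if the K_3 on S is monochromatic.
For a fixed S, the K_3 on S has C(3, 2) = 3 edges. P[all 3 edges red] = (1/2)^3, and likewise for blue, so P[monochromatic] = 2·(1/2)^3 = 2^{1 − 3} = 1/4.
By linearity of expectation: E[X] = C(38, 3) · 2^{1 − 3} = 8436 · 1/4 = 2109.
Numerically: E[X] ≈ 2109.000000.

E[X] = C(38,3)·2^(1−C(3,2)) = 2109 ≈ 2109.000000.


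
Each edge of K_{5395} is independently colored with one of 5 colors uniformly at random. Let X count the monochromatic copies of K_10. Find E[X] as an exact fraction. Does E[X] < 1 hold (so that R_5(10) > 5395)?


E[X] = C(5395, 10) · 5^{1 − 45} = 5708563736675616143322765475706 · 5^{−44} = 5708563736675616143322765475706/5684341886080801486968994140625.
As a reduced fraction: E[X] = 5708563736675616143322765475706/5684341886080801486968994140625 ≈ 1.004261.
Is E[X] < 1? NO.
Since E[X] ≥ 1, the first-moment bound is inconclusive at n = 5395; it does NOT by itself certify R_5(10) > 5395.

E[X] = 5708563736675616143322765475706/5684341886080801486968994140625 ≈ 1.004261; E[X] ≥ 1; first-moment method inconclusive here.


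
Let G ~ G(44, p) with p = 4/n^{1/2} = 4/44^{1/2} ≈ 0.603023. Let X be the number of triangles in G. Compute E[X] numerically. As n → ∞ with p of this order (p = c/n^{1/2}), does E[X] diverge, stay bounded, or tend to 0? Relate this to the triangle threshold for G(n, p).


Number of potential triangles: C(44, 3) = 13244.
Each occurs with probability p³ ≈ (0.603023)³ ≈ 2.19280978e-01.
By linearity: E[X] = C(44, 3)·p³ ≈ 13244 · 2.19280978e-01 ≈ 2904.157271.
Since α = 1/2 < 1, p = c/n^{1/2} ≫ 1/n is above the triangle threshold p ~ 1/n. Asymptotically E[X] ~ (c³/6)·n^{3(1−α)} = (4³/6)·n^{1.5} → ∞; triangles are abundant w.h.p.

E[X] ≈ 2904.157271; in regime p = Θ(1/n^{1/2}) E[X] diverges (above the triangle threshold p ~ 1/n).


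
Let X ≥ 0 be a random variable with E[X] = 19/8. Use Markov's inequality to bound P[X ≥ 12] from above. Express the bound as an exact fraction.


μ = E[X] = 19/8, a = 12.
Markov: P[X ≥ 12] ≤ μ/a = (19/8)/12 = 19/96.
Numerically: ≈ 0.1979.
(Since a = 12 > μ = 2.3750, the bound 19/96 is < 1 and informative.)

P[X ≥ 12] ≤ 19/96 ≈ 0.1979.


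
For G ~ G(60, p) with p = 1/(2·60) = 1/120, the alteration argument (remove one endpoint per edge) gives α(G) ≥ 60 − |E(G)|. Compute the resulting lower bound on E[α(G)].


E[|E(G)|] = C(60, 2)·p = 1770 · (1/120) = 59/4.
E[α(G)] ≥ n − E[|E(G)|] = 60 − 59/4 = 181/4.
Numerically: ≈ 45.250.
(This is only a lower bound; the true E[α(G)] may be larger.)

E[α(G)] ≥ 181/4 ≈ 45.250.


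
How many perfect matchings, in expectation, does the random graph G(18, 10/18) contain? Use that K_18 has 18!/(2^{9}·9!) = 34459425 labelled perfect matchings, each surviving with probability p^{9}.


K_18 has 18!/(2^{9}·9!) = 34459425 labelled perfect matchings.
For each such perfect matching H, let X_H = 1 if all 9 edges of H are present in G. Then P[X_H = 1] = p^{9} = (5/9)^{9} = 1953125/387420489.
By linearity of expectation: E[X] = Σ_H E[X_H] = 34459425 · p^{9} = 34459425 · 1953125/387420489 = 830908203125/4782969.
Numerically: E[X] ≈ 1.7372e+05.

E[X] = 34459425 · (5/9)^{9} = 830908203125/4782969 ≈ 1.7372e+05.


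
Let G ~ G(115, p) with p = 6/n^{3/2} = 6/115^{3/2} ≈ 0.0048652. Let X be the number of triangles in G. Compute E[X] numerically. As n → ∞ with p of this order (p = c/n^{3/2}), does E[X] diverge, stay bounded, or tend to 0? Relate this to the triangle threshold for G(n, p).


Number of potential triangles: C(115, 3) = 246905.
Each occurs with probability p³ ≈ (0.0048652)³ ≈ 1.1516313e-07.
By linearity: E[X] = C(115, 3)·p³ ≈ 246905 · 1.1516313e-07 ≈ 0.02843.
Since α = 3/2 > 1, p = c/n^{3/2} = o(1/n) is below the triangle threshold p ~ 1/n. Asymptotically E[X] ~ (c³/6)·n^{3(1−α)} = (6³/6)·n^{-1.5} → 0, so by Markov's inequality G has no triangles w.h.p.

E[X] ≈ 0.02843; in regime p = Θ(1/n^{3/2}) E[X] tends to 0 (below the triangle threshold p ~ 1/n).


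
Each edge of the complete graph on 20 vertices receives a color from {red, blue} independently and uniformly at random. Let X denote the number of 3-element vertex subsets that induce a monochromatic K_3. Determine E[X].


Let X = Σ_S X_S over the C(20, 3) = 1140 subsets S of size 3, where X_S = 1 if the K_3 on S is monochromatic.
For a fixed S, the K_3 on S has C(3, 2) = 3 edges. P[all 3 edges red] = (1/2)^3, and likewise for blue, so P[monochromatic] = 2·(1/2)^3 = 2^{1 − 3} = 1/4.
By linearity: E[X] = C(20, 3) · 2^{1 − 3} = 1140 · 1/4 = 285.
Numerically: E[X] ≈ 285.0000.

E[X] = C(20,3)·2^(1−C(3,2)) = 285 ≈ 285.0000.


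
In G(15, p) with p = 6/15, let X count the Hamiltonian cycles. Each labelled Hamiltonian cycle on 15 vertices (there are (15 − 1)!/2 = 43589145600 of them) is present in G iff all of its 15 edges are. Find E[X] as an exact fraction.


K_15 has (15 − 1)!/2 = 43589145600 labelled Hamiltonian cycles.
For each such Hamiltonian cycle H, let X_H = 1 if all 15 edges of H are present in G. Then P[X_H = 1] = p^{15} = (2/5)^{15} = 32768/30517578125.
By linearity: E[X] = Σ_H E[X_H] = 43589145600 · p^{15} = 43589145600 · 32768/30517578125 = 57133164920832/1220703125.
Numerically: E[X] ≈ 4.68e+04.

E[X] = 43589145600 · (2/5)^{15} = 57133164920832/1220703125 ≈ 4.68e+04.


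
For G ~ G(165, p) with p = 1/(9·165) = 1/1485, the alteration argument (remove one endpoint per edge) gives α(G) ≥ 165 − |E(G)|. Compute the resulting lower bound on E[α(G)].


E[|E(G)|] = C(165, 2)·p = 13530 · (1/1485) = 82/9.
E[α(G)] ≥ n − E[|E(G)|] = 165 − 82/9 = 1403/9.
Numerically: ≈ 155.889.
(This is only a lower bound; the true E[α(G)] may be larger.)

E[α(G)] ≥ 1403/9 ≈ 155.889.


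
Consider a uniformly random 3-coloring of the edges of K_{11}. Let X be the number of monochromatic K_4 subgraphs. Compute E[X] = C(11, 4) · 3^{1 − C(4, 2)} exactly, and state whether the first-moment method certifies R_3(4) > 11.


E[X] = C(11, 4) · 3^{1 − 6} = 330 · 3^{−5} = 330/243.
As a reduced fraction: E[X] = 110/81 ≈ 1.3580247.
Is E[X] < 1? NO.
Since E[X] ≥ 1, the first-moment bound is inconclusive at n = 11; it does NOT by itself certify R_3(4) > 11.

E[X] = 110/81 ≈ 1.3580247; E[X] ≥ 1; first-moment method inconclusive here.


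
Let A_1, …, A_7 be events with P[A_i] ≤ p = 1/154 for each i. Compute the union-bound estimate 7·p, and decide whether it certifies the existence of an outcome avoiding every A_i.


Union bound: P[∪_{i=1}^{7} A_i] ≤ Σ_i P[A_i] ≤ 7·p = 7·(1/154) = 1/22.
Numerically: 1/22 ≈ 0.0454545.
Is 1/22 < 1? YES.
Since P[∪ A_i] ≤ 1/22 < 1, the complement has P[∩ A_i^c] ≥ 1 − 1/22 = 21/22 > 0, so some outcome avoids every A_i.

7·p = 1/22 ≈ 0.0454545; existence CERTIFIED by the union bound.


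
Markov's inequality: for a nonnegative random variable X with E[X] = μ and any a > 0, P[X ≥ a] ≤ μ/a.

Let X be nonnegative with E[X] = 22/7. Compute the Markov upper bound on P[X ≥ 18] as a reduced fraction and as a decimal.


μ = E[X] = 22/7, a = 18.
Markov: P[X ≥ 18] ≤ μ/a = (22/7)/18 = 11/63.
Numerically: ≈ 0.175.
(Since a = 18 > μ = 3.143, the bound 11/63 is < 1 and informative.)

P[X ≥ 18] ≤ 11/63 ≈ 0.175.


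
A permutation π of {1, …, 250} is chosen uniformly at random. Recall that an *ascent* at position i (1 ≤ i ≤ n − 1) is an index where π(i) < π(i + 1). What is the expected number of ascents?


Write X = Σ X_I over i = 1, …, 249, with X_I the indicator of one ascent.
There are 249 indicators.
For each fixed i, the pair (π(i), π(i+1)) is a uniformly random ordered pair of distinct values from {1, …, 250}; by symmetry P[π(i) < π(i+1)] = 1/2.
By linearity: E[X] = 249 · (1/2) = (250 − 1) · (1/2) = 249/2 ≈ 124.500.

E[X] = 249/2 = 124.500.


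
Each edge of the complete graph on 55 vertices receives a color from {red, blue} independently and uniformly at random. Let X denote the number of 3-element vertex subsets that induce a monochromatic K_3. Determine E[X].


Let X = Σ_S X_S over the C(55, 3) = 26235 subsets S of size 3, where X_S = 1 if the K_3 on S is monochromatic.
For a fixed S, the K_3 on S has C(3, 2) = 3 edges. P[all 3 edges red] = (1/2)^3, and likewise for blue, so P[monochromatic] = 2·(1/2)^3 = 2^{1 − 3} = 1/4.
By linearity of expectation: E[X] = C(55, 3) · 2^{1 − 3} = 26235 · 1/4 = 26235/4.
Numerically: E[X] ≈ 6558.750000.

E[X] = C(55,3)·2^(1−C(3,2)) = 26235/4 ≈ 6558.750000.


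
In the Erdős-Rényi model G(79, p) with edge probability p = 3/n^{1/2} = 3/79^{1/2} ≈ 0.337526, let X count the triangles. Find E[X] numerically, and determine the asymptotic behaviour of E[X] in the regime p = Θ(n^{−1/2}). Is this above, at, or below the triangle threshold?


Number of potential triangles: C(79, 3) = 79079.
Each occurs with probability p³ ≈ (0.337526)³ ≈ 3.84523713e-02.
By linearity: E[X] = C(79, 3)·p³ ≈ 79079 · 3.84523713e-02 ≈ 3040.775070.
Since α = 1/2 < 1, p = c/n^{1/2} ≫ 1/n is above the triangle threshold p ~ 1/n. Asymptotically E[X] ~ (c³/6)·n^{3(1−α)} = (3³/6)·n^{1.5} → ∞; triangles are abundant w.h.p.

E[X] ≈ 3040.775070; in regime p = Θ(1/n^{1/2}) E[X] diverges (above the triangle threshold p ~ 1/n).


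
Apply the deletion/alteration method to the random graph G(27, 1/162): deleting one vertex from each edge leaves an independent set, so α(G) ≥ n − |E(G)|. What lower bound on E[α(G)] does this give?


E[|E(G)|] = C(27, 2)·p = 351 · (1/162) = 13/6.
E[α(G)] ≥ n − E[|E(G)|] = 27 − 13/6 = 149/6.
Numerically: ≈ 24.833.
(This is only a lower bound; the true E[α(G)] may be larger.)

E[α(G)] ≥ 149/6 ≈ 24.833.


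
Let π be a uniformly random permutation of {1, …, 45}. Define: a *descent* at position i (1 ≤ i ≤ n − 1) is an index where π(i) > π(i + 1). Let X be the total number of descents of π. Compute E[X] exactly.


Write X = Σ X_I over i = 1, …, 44, with X_I the indicator of one descent.
There are 44 indicators.
For each fixed i, the pair (π(i), π(i+1)) is a uniformly random ordered pair of distinct values from {1, …, 45}; by symmetry P[π(i) > π(i+1)] = 1/2.
By linearity: E[X] = 44 · (1/2) = (45 − 1) · (1/2) = 22 ≈ 22.0000.

E[X] = 22 = 22.0000.


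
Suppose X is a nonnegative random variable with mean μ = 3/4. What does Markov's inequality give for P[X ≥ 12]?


μ = E[X] = 3/4, a = 12.
Markov: P[X ≥ 12] ≤ μ/a = (3/4)/12 = 1/16.
Numerically: ≈ 0.0625.
(Since a = 12 > μ = 0.7500, the bound 1/16 is < 1 and informative.)

P[X ≥ 12] ≤ 1/16 ≈ 0.0625.


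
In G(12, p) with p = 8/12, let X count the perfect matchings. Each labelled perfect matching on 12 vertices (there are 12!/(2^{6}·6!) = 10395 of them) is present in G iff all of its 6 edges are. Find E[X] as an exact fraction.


K_12 has 12!/(2^{6}·6!) = 10395 labelled perfect matchings.
For each such perfect matching H, let X_H = 1 if all 6 edges of H are present in G. Then P[X_H = 1] = p^{6} = (2/3)^{6} = 64/729.
By linearity: E[X] = Σ_H E[X_H] = 10395 · p^{6} = 10395 · 64/729 = 24640/27.
Numerically: E[X] ≈ 912.6.

E[X] = 10395 · (2/3)^{6} = 24640/27 ≈ 912.6.


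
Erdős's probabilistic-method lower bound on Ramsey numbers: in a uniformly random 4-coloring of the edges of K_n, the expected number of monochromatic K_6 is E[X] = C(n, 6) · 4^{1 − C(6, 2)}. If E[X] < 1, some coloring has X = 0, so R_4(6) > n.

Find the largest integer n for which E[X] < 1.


We need C(n, 6) · 4^{1 − 15} < 1, i.e. C(n, 6) < 4^{15 − 1} = 268435456.
Check values of n near the boundary:
  n = 75: C(75, 6) = 201359550; 201359550 < 268435456? YES
  n = 76: C(76, 6) = 218618940; 218618940 < 268435456? YES
  n = 77: C(77, 6) = 237093780; 237093780 < 268435456? YES
  n = 78: C(78, 6) = 256851595; 256851595 < 268435456? YES
  n = 79: C(79, 6) = 277962685; 277962685 < 268435456? NO
The largest n with C(n, 6) < 268435456 is n = 78 (where E[X] = 256851595/268435456 ≈ 0.957). Hence R_4(6) > 78, i.e. R_4(6) ≥ 79.

Largest n = 78; hence R_4(6) > 78.


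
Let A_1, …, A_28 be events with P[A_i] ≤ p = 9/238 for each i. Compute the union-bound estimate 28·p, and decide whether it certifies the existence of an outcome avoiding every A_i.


Union bound: P[∪_{i=1}^{28} A_i] ≤ Σ_i P[A_i] ≤ 28·p = 28·(9/238) = 18/17.
Numerically: 18/17 ≈ 1.05882.
Is 18/17 < 1? NO.
Since the bound 18/17 is ≥ 1, the union bound is uninformative here; it does NOT by itself certify existence.

28·p = 18/17 ≈ 1.05882; existence NOT certified by the union bound.


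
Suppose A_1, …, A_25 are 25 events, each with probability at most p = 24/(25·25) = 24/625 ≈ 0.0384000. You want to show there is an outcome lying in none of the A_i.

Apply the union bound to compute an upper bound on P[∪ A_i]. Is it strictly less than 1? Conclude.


Union bound: P[∪_{i=1}^{25} A_i] ≤ Σ_i P[A_i] ≤ 25·p = 25·(24/625) = 24/25.
Numerically: 24/25 ≈ 0.9600000.
Is 24/25 < 1? YES.
Since P[∪ A_i] ≤ 24/25 < 1, the complement has P[∩ A_i^c] ≥ 1 − 24/25 = 1/25 > 0, so some outcome avoids every A_i.

25·p = 24/25 ≈ 0.9600000; existence CERTIFIED by the union bound.


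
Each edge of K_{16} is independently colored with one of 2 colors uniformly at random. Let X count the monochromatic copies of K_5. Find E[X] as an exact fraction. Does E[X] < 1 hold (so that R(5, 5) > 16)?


E[X] = C(16, 5) · 2^{1 − 10} = 4368 · 2^{−9} = 4368/512.
As a reduced fraction: E[X] = 273/32 ≈ 8.531.
Is E[X] < 1? NO.
Since E[X] ≥ 1, the first-moment bound is inconclusive at n = 16; it does NOT by itself certify R(5, 5) > 16.

E[X] = 273/32 ≈ 8.531; E[X] ≥ 1; first-moment method inconclusive here.


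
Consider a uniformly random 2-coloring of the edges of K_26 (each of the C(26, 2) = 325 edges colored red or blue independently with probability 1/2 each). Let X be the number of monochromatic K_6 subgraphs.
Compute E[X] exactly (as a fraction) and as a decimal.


Let X = Σ_S X_S over the C(26, 6) = 230230 subsets S of size 6, where X_S = 1 if the K_6 on S is monochromatic.
For a fixed S, the K_6 on S has C(6, 2) = 15 edges. P[all 15 edges red] = (1/2)^15, and likewise for blue, so P[monochromatic] = 2·(1/2)^15 = 2^{1 − 15} = 1/16384.
By linearity: E[X] = C(26, 6) · 2^{1 − 15} = 230230 · 1/16384 = 115115/8192.
Numerically: E[X] ≈ 14.0521.

E[X] = C(26,6)·2^(1−C(6,2)) = 115115/8192 ≈ 14.0521.


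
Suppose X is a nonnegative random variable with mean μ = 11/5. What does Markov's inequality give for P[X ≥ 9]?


μ = E[X] = 11/5, a = 9.
Markov: P[X ≥ 9] ≤ μ/a = (11/5)/9 = 11/45.
Numerically: ≈ 0.244444.
(Since a = 9 > μ = 2.200000, the bound 11/45 is < 1 and informative.)

P[X ≥ 9] ≤ 11/45 ≈ 0.244444.


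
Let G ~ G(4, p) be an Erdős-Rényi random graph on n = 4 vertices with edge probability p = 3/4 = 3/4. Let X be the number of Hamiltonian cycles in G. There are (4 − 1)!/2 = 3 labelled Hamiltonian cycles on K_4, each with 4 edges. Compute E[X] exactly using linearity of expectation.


K_4 has (4 − 1)!/2 = 3 labelled Hamiltonian cycles.
For each such Hamiltonian cycle H, let X_H = 1 if all 4 edges of H are present in G. Then P[X_H = 1] = p^{4} = (3/4)^{4} = 81/256.
By linearity: E[X] = Σ_H E[X_H] = 3 · p^{4} = 3 · 81/256 = 243/256.
Numerically: E[X] ≈ 0.949.

E[X] = 3 · (3/4)^{4} = 243/256 ≈ 0.949.


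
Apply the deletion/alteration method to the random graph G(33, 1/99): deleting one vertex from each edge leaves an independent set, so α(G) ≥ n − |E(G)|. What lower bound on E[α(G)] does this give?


E[|E(G)|] = C(33, 2)·p = 528 · (1/99) = 16/3.
E[α(G)] ≥ n − E[|E(G)|] = 33 − 16/3 = 83/3.
Numerically: ≈ 27.666667.
(This is only a lower bound; the true E[α(G)] may be larger.)

E[α(G)] ≥ 83/3 ≈ 27.666667.


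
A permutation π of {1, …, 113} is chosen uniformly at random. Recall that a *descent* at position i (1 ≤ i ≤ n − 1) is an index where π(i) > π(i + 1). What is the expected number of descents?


Write X = Σ X_I over i = 1, …, 112, with X_I the indicator of one descent.
There are 112 indicators.
For each fixed i, the pair (π(i), π(i+1)) is a uniformly random ordered pair of distinct values from {1, …, 113}; by symmetry P[π(i) > π(i+1)] = 1/2.
By linearity: E[X] = 112 · (1/2) = (113 − 1) · (1/2) = 56 ≈ 56.000000.

E[X] = 56 = 56.000000.


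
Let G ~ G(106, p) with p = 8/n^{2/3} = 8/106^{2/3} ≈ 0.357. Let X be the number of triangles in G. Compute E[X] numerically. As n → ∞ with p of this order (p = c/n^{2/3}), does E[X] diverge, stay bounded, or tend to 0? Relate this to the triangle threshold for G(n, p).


Number of potential triangles: C(106, 3) = 192920.
Each occurs with probability p³ ≈ (0.357)³ ≈ 4.55678e-02.
By linearity: E[X] = C(106, 3)·p³ ≈ 192920 · 4.55678e-02 ≈ 8790.943.
Since α = 2/3 < 1, p = c/n^{2/3} ≫ 1/n is above the triangle threshold p ~ 1/n. Asymptotically E[X] ~ (c³/6)·n^{3(1−α)} = (8³/6)·n^{1} → ∞; triangles are abundant w.h.p.

E[X] ≈ 8790.943; in regime p = Θ(1/n^{2/3}) E[X] diverges (above the triangle threshold p ~ 1/n).


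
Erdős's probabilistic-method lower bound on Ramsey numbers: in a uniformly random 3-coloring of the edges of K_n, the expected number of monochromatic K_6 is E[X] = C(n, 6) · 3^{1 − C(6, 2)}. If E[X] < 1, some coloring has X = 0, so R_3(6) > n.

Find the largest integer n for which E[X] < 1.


We need C(n, 6) · 3^{1 − 15} < 1, i.e. C(n, 6) < 3^{15 − 1} = 4782969.
Check values of n near the boundary:
  n = 39: C(39, 6) = 3262623; 3262623 < 4782969? YES
  n = 40: C(40, 6) = 3838380; 3838380 < 4782969? YES
  n = 41: C(41, 6) = 4496388; 4496388 < 4782969? YES
  n = 42: C(42, 6) = 5245786; 5245786 < 4782969? NO
  n = 43: C(43, 6) = 6096454; 6096454 < 4782969? NO
The largest n with C(n, 6) < 4782969 is n = 41 (where E[X] = 1498796/1594323 ≈ 0.94008). Hence R_3(6) > 41, i.e. R_3(6) ≥ 42.

Largest n = 41; hence R_3(6) > 41.


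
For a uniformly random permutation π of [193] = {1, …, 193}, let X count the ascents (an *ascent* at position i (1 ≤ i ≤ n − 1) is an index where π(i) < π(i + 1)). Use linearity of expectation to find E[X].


Write X = Σ X_I over i = 1, …, 192, with X_I the indicator of one ascent.
There are 192 indicators.
For each fixed i, the pair (π(i), π(i+1)) is a uniformly random ordered pair of distinct values from {1, …, 193}; by symmetry P[π(i) < π(i+1)] = 1/2.
By linearity: E[X] = 192 · (1/2) = (193 − 1) · (1/2) = 96 ≈ 96.000.

E[X] = 96 = 96.000.


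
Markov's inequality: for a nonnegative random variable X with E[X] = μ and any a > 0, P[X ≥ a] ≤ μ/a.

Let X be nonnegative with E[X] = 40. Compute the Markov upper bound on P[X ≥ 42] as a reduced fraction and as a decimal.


μ = E[X] = 40, a = 42.
Markov: P[X ≥ 42] ≤ μ/a = (40)/42 = 20/21.
Numerically: ≈ 0.95238.
(Since a = 42 > μ = 40.00000, the bound 20/21 is < 1 and informative.)

P[X ≥ 42] ≤ 20/21 ≈ 0.95238.


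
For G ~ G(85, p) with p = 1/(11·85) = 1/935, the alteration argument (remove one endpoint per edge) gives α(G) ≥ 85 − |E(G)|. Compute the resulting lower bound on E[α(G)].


E[|E(G)|] = C(85, 2)·p = 3570 · (1/935) = 42/11.
E[α(G)] ≥ n − E[|E(G)|] = 85 − 42/11 = 893/11.
Numerically: ≈ 81.18182.
(This is only a lower bound; the true E[α(G)] may be larger.)

E[α(G)] ≥ 893/11 ≈ 81.18182.


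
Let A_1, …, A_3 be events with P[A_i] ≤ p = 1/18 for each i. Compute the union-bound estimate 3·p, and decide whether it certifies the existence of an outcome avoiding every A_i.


Union bound: P[∪_{i=1}^{3} A_i] ≤ Σ_i P[A_i] ≤ 3·p = 3·(1/18) = 1/6.
Numerically: 1/6 ≈ 0.16667.
Is 1/6 < 1? YES.
Since P[∪ A_i] ≤ 1/6 < 1, the complement has P[∩ A_i^c] ≥ 1 − 1/6 = 5/6 > 0, so some outcome avoids every A_i.

3·p = 1/6 ≈ 0.16667; existence CERTIFIED by the union bound.


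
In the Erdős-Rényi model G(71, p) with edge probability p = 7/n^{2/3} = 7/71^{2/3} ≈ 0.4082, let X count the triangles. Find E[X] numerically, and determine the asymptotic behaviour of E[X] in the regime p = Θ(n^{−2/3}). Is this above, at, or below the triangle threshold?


Number of potential triangles: C(71, 3) = 57155.
Each occurs with probability p³ ≈ (0.4082)³ ≈ 6.804206e-02.
By linearity: E[X] = C(71, 3)·p³ ≈ 57155 · 6.804206e-02 ≈ 3888.9437.
Since α = 2/3 < 1, p = c/n^{2/3} ≫ 1/n is above the triangle threshold p ~ 1/n. Asymptotically E[X] ~ (c³/6)·n^{3(1−α)} = (7³/6)·n^{1} → ∞; triangles are abundant w.h.p.

E[X] ≈ 3888.9437; in regime p = Θ(1/n^{2/3}) E[X] diverges (above the triangle threshold p ~ 1/n).


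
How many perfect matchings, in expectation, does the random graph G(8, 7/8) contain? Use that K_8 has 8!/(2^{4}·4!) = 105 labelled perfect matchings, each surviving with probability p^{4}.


K_8 has 8!/(2^{4}·4!) = 105 labelled perfect matchings.
For each such perfect matching H, let X_H = 1 if all 4 edges of H are present in G. Then P[X_H = 1] = p^{4} = (7/8)^{4} = 2401/4096.
By linearity of expectation: E[X] = Σ_H E[X_H] = 105 · p^{4} = 105 · 2401/4096 = 252105/4096.
Numerically: E[X] ≈ 61.5.

E[X] = 105 · (7/8)^{4} = 252105/4096 ≈ 61.5.


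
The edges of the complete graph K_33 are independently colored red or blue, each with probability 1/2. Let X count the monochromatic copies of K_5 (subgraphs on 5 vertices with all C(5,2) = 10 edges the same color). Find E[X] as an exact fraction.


Let X = Σ_S X_S over the C(33, 5) = 237336 subsets S of size 5, where X_S = 1 if the K_5 on S is monochromatic.
For a fixed S, the K_5 on S has C(5, 2) = 10 edges. P[all 10 edges red] = (1/2)^10, and likewise for blue, so P[monochromatic] = 2·(1/2)^10 = 2^{1 − 10} = 1/512.
By linearity: E[X] = C(33, 5) · 2^{1 − 10} = 237336 · 1/512 = 29667/64.
Numerically: E[X] ≈ 463.54688.

E[X] = C(33,5)·2^(1−C(5,2)) = 29667/64 ≈ 463.54688.


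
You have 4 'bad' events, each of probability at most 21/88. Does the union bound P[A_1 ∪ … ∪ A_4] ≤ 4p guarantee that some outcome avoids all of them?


Union bound: P[∪_{i=1}^{4} A_i] ≤ Σ_i P[A_i] ≤ 4·p = 4·(21/88) = 21/22.
Numerically: 21/22 ≈ 0.9545.
Is 21/22 < 1? YES.
Since P[∪ A_i] ≤ 21/22 < 1, the complement has P[∩ A_i^c] ≥ 1 − 21/22 = 1/22 > 0, so some outcome avoids every A_i.

4·p = 21/22 ≈ 0.9545; existence CERTIFIED by the union bound.


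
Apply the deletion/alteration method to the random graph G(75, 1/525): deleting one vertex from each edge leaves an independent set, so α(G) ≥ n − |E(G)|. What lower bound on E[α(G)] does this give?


E[|E(G)|] = C(75, 2)·p = 2775 · (1/525) = 37/7.
E[α(G)] ≥ n − E[|E(G)|] = 75 − 37/7 = 488/7.
Numerically: ≈ 69.71429.
(This is only a lower bound; the true E[α(G)] may be larger.)

E[α(G)] ≥ 488/7 ≈ 69.71429.


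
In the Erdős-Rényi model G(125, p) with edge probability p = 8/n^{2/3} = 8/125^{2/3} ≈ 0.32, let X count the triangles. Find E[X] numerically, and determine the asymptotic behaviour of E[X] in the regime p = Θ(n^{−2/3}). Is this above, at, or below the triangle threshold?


Number of potential triangles: C(125, 3) = 317750.
Each occurs with probability p³ ≈ (0.32)³ ≈ 3.2768000e-02.
By linearity: E[X] = C(125, 3)·p³ ≈ 317750 · 3.2768000e-02 ≈ 10412.03200.
Since α = 2/3 < 1, p = c/n^{2/3} ≫ 1/n is above the triangle threshold p ~ 1/n. Asymptotically E[X] ~ (c³/6)·n^{3(1−α)} = (8³/6)·n^{1} → ∞; triangles are abundant w.h.p.

E[X] ≈ 10412.03200; in regime p = Θ(1/n^{2/3}) E[X] diverges (above the triangle threshold p ~ 1/n).


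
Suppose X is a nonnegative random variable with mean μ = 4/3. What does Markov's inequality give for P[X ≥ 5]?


μ = E[X] = 4/3, a = 5.
Markov: P[X ≥ 5] ≤ μ/a = (4/3)/5 = 4/15.
Numerically: ≈ 0.267.
(Since a = 5 > μ = 1.333, the bound 4/15 is < 1 and informative.)

P[X ≥ 5] ≤ 4/15 ≈ 0.267.


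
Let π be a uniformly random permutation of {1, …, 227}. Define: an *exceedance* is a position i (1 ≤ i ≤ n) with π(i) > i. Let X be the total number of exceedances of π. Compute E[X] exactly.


Write X = Σ_{i=1}^{227} X_i, where X_i = 1_{π(i) > i}.
For each fixed i, π(i) is uniform over {1, …, 227} (marginal of a uniform permutation), so P[π(i) > i] = (n − i)/n. Summing: Σ_{i=1}^{227} (n − i)/n = (0 + 1 + … + 226)/227 = 227(227 − 1)/(2·227) = (227 − 1)/2.
Hence E[X] = Σ_{i=1}^{227} (227 − i)/227 = 113 ≈ 113.000.

E[X] = 113 = 113.000.


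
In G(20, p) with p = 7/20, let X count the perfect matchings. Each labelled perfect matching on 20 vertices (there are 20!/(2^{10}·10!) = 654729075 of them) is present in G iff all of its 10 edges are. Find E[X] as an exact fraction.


K_20 has 20!/(2^{10}·10!) = 654729075 labelled perfect matchings.
For each such perfect matching H, let X_H = 1 if all 10 edges of H are present in G. Then P[X_H = 1] = p^{10} = (7/20)^{10} = 282475249/10240000000000.
Summing the indicators: E[X] = Σ_H E[X_H] = 654729075 · p^{10} = 654729075 · 282475249/10240000000000 = 7397790339526587/409600000000.
Numerically: E[X] ≈ 1.806e+04.

E[X] = 654729075 · (7/20)^{10} = 7397790339526587/409600000000 ≈ 1.806e+04.


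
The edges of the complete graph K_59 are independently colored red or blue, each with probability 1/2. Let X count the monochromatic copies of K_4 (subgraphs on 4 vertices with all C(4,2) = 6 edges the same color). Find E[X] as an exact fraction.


Let X = Σ_S X_S over the C(59, 4) = 455126 subsets S of size 4, where X_S = 1 if the K_4 on S is monochromatic.
For a fixed S, the K_4 on S has C(4, 2) = 6 edges. P[all 6 edges red] = (1/2)^6, and likewise for blue, so P[monochromatic] = 2·(1/2)^6 = 2^{1 − 6} = 1/32.
By linearity: E[X] = C(59, 4) · 2^{1 − 6} = 455126 · 1/32 = 227563/16.
Numerically: E[X] ≈ 14222.688.

E[X] = C(59,4)·2^(1−C(4,2)) = 227563/16 ≈ 14222.688.


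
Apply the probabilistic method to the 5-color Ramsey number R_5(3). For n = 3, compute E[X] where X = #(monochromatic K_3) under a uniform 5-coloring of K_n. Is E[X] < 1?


E[X] = C(3, 3) · 5^{1 − 3} = 1 · 5^{−2} = 1/25.
As a reduced fraction: E[X] = 1/25 ≈ 0.0400.
Is E[X] < 1? YES.
Since E[X] < 1, there exists a 5-coloring of K_{3} with no monochromatic K_3; hence R_5(3) > 3.

E[X] = 1/25 ≈ 0.0400; E[X] < 1, so R_5(3) > 3.


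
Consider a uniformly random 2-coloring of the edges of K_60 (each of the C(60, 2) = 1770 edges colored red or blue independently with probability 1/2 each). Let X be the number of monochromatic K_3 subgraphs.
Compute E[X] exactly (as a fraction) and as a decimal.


Let X = Σ_S X_S over the C(60, 3) = 34220 subsets S of size 3, where X_S = 1 if the K_3 on S is monochromatic.
For a fixed S, the K_3 on S has C(3, 2) = 3 edges. P[all 3 edges red] = (1/2)^3, and likewise for blue, so P[monochromatic] = 2·(1/2)^3 = 2^{1 − 3} = 1/4.
Summing: E[X] = C(60, 3) · 2^{1 − 3} = 34220 · 1/4 = 8555.
Numerically: E[X] ≈ 8555.000000.

E[X] = C(60,3)·2^(1−C(3,2)) = 8555 ≈ 8555.000000.


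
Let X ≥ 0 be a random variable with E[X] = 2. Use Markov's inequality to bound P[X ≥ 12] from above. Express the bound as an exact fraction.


μ = E[X] = 2, a = 12.
Markov: P[X ≥ 12] ≤ μ/a = (2)/12 = 1/6.
Numerically: ≈ 0.166667.
(Since a = 12 > μ = 2.000000, the bound 1/6 is < 1 and informative.)

P[X ≥ 12] ≤ 1/6 ≈ 0.166667.


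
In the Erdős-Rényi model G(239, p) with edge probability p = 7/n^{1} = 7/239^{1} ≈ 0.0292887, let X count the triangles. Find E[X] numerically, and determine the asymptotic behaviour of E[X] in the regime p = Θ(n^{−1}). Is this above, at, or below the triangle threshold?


Number of potential triangles: C(239, 3) = 2246839.
Each occurs with probability p³ ≈ (0.0292887)³ ≈ 2.51246729e-05.
By linearity: E[X] = C(239, 3)·p³ ≈ 2246839 · 2.51246729e-05 ≈ 56.451095.
Here α = 1, so p = 7/n is exactly at the triangle threshold p ~ 1/n. Asymptotically E[X] → c³/6 = 7³/6 = 343/6 ≈ 57.166667, a bounded constant. In this regime the triangle count is asymptotically Poisson(c³/6).

E[X] ≈ 56.451095; in regime p = Θ(1/n^{1}) E[X] stays bounded (at the triangle threshold p ~ 1/n).


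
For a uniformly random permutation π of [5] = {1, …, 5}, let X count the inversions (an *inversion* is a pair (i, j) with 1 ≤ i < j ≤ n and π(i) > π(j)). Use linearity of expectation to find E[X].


Write X = Σ X_I over the C(5, 2) = 10 pairs i < j, with X_I the indicator of one inversion.
There are 10 indicators.
For each fixed pair i < j, the values π(i) and π(j) are two distinct elements of {1, …, 5} in uniformly random order; by symmetry P[π(i) > π(j)] = 1/2.
By linearity: E[X] = 10 · (1/2) = C(5, 2) · (1/2) = 10/2 = 5 ≈ 5.000.

E[X] = 5 = 5.000.


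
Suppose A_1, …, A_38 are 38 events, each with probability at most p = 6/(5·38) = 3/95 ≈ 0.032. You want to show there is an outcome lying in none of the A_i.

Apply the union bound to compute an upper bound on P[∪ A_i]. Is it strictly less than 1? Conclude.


Union bound: P[∪_{i=1}^{38} A_i] ≤ Σ_i P[A_i] ≤ 38·p = 38·(3/95) = 6/5.
Numerically: 6/5 ≈ 1.200.
Is 6/5 < 1? NO.
Since the bound 6/5 is ≥ 1, the union bound is uninformative here; it does NOT by itself certify existence.

38·p = 6/5 ≈ 1.200; existence NOT certified by the union bound.


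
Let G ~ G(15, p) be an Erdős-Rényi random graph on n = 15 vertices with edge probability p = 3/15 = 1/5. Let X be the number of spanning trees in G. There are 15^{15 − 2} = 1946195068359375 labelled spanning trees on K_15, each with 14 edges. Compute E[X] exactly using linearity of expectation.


K_15 has 15^{15 − 2} = 1946195068359375 labelled spanning trees.
For each such spanning tree H, let X_H = 1 if all 14 edges of H are present in G. Then P[X_H = 1] = p^{14} = (1/5)^{14} = 1/6103515625.
By linearity: E[X] = Σ_H E[X_H] = 1946195068359375 · p^{14} = 1946195068359375 · 1/6103515625 = 1594323/5.
Numerically: E[X] ≈ 318865.

E[X] = 1946195068359375 · (1/5)^{14} = 1594323/5 ≈ 318865.


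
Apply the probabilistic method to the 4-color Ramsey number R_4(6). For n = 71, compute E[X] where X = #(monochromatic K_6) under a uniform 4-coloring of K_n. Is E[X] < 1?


E[X] = C(71, 6) · 4^{1 − 15} = 143218999 · 4^{−14} = 143218999/268435456.
As a reduced fraction: E[X] = 143218999/268435456 ≈ 0.534.
Is E[X] < 1? YES.
Since E[X] < 1, there exists a 4-coloring of K_{71} with no monochromatic K_6; hence R_4(6) > 71.

E[X] = 143218999/268435456 ≈ 0.534; E[X] < 1, so R_4(6) > 71.


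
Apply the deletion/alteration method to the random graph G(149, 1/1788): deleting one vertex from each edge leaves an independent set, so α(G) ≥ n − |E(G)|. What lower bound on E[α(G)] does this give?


E[|E(G)|] = C(149, 2)·p = 11026 · (1/1788) = 37/6.
E[α(G)] ≥ n − E[|E(G)|] = 149 − 37/6 = 857/6.
Numerically: ≈ 142.833333.
(This is only a lower bound; the true E[α(G)] may be larger.)

E[α(G)] ≥ 857/6 ≈ 142.833333.


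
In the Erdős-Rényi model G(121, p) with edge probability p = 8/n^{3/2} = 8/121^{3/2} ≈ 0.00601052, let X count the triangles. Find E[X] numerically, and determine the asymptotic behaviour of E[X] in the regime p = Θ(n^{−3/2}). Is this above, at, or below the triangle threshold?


Number of potential triangles: C(121, 3) = 287980.
Each occurs with probability p³ ≈ (0.00601052)³ ≈ 2.17137981e-07.
By linearity: E[X] = C(121, 3)·p³ ≈ 287980 · 2.17137981e-07 ≈ 0.062531.
Since α = 3/2 > 1, p = c/n^{3/2} = o(1/n) is below the triangle threshold p ~ 1/n. Asymptotically E[X] ~ (c³/6)·n^{3(1−α)} = (8³/6)·n^{-1.5} → 0, so by Markov's inequality G has no triangles w.h.p.

E[X] ≈ 0.062531; in regime p = Θ(1/n^{3/2}) E[X] tends to 0 (below the triangle threshold p ~ 1/n).


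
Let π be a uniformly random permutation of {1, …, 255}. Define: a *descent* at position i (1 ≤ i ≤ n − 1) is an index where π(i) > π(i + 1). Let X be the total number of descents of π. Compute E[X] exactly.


Write X = Σ X_I over i = 1, …, 254, with X_I the indicator of one descent.
There are 254 indicators.
For each fixed i, the pair (π(i), π(i+1)) is a uniformly random ordered pair of distinct values from {1, …, 255}; by symmetry P[π(i) > π(i+1)] = 1/2.
By linearity: E[X] = 254 · (1/2) = (255 − 1) · (1/2) = 127 ≈ 127.000000.

E[X] = 127 = 127.000000.


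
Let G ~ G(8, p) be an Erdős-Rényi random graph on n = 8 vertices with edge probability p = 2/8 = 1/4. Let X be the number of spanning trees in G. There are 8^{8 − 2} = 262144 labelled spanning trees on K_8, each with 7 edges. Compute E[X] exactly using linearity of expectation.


K_8 has 8^{8 − 2} = 262144 labelled spanning trees.
For each such spanning tree H, let X_H = 1 if all 7 edges of H are present in G. Then P[X_H = 1] = p^{7} = (1/4)^{7} = 1/16384.
By linearity: E[X] = Σ_H E[X_H] = 262144 · p^{7} = 262144 · 1/16384 = 16.
Numerically: E[X] ≈ 16.

E[X] = 262144 · (1/4)^{7} = 16 ≈ 16.


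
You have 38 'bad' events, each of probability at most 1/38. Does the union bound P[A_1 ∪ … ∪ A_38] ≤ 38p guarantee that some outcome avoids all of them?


Union bound: P[∪_{i=1}^{38} A_i] ≤ Σ_i P[A_i] ≤ 38·p = 38·(1/38) = 1.
Numerically: 1 ≈ 1.0000.
Is 1 < 1? NO.
Since the bound 1 is ≥ 1, the union bound is uninformative here; it does NOT by itself certify existence.

38·p = 1 ≈ 1.0000; existence NOT certified by the union bound.
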